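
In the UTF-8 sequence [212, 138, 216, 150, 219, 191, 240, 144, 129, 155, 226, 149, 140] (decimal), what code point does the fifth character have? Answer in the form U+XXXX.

Offset 0: leading byte 0xD4 = 11010100 → 2-byte char #1 = D4 8A.
Offset 2: leading byte 0xD8 = 11011000 → 2-byte char #2 = D8 96.
Offset 4: leading byte 0xDB = 11011011 → 2-byte char #3 = DB BF.
Offset 6: leading byte 0xF0 = 11110000 → 4-byte char #4 = F0 90 81 9B.
Offset 10: leading byte 0xE2 = 11100010 → 3-byte char #5 = E2 95 8C.
Leading byte 0xE2 = 11100010 matches 1110xxxx → 3-byte sequence.
Byte 1: 0xE2 = 11100010, payload 0010 (4 bits).
Byte 2: 0x95 = 10010101 (10xxxxxx ✓), payload 010101.
Byte 3: 0x8C = 10001100 (10xxxxxx ✓), payload 001100.
Concatenate: 0010010101001100 = 0x254C (16 bits → U+254C).

U+254C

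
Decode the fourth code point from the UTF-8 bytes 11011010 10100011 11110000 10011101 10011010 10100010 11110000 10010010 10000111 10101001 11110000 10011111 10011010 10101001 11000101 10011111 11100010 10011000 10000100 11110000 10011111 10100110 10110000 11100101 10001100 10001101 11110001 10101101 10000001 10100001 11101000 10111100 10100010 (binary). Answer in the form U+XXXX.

U+1F6A9

Offset 0: leading byte 0xDA = 11011010 → 2-byte char #1 = DA A3.
Offset 2: leading byte 0xF0 = 11110000 → 4-byte char #2 = F0 9D 9A A2.
Offset 6: leading byte 0xF0 = 11110000 → 4-byte char #3 = F0 92 87 A9.
Offset 10: leading byte 0xF0 = 11110000 → 4-byte char #4 = F0 9F 9A A9.
Leading byte 0xF0 = 11110000 matches 11110xxx → 4-byte sequence.
Byte 1: 0xF0 = 11110000, payload 000 (3 bits).
Byte 2: 0x9F = 10011111 (10xxxxxx ✓), payload 011111.
Byte 3: 0x9A = 10011010 (10xxxxxx ✓), payload 011010.
Byte 4: 0xA9 = 10101001 (10xxxxxx ✓), payload 101001.
Concatenate: 000011111011010101001 = 0x1F6A9 (21 bits → U+1F6A9).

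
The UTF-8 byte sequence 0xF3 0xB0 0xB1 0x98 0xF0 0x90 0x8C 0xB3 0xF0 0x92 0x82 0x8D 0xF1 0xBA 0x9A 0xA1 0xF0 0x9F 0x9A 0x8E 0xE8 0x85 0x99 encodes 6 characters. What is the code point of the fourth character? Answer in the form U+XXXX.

Offset 0: leading byte 0xF3 = 11110011 → 4-byte char #1 = F3 B0 B1 98.
Offset 4: leading byte 0xF0 = 11110000 → 4-byte char #2 = F0 90 8C B3.
Offset 8: leading byte 0xF0 = 11110000 → 4-byte char #3 = F0 92 82 8D.
Offset 12: leading byte 0xF1 = 11110001 → 4-byte char #4 = F1 BA 9A A1.
Leading byte 0xF1 = 11110001 matches 11110xxx → 4-byte sequence.
Byte 1: 0xF1 = 11110001, payload 001 (3 bits).
Byte 2: 0xBA = 10111010 (10xxxxxx ✓), payload 111010.
Byte 3: 0x9A = 10011010 (10xxxxxx ✓), payload 011010.
Byte 4: 0xA1 = 10100001 (10xxxxxx ✓), payload 100001.
Concatenate: 001111010011010100001 = 0x7A6A1 (21 bits → U+7A6A1).

U+7A6A1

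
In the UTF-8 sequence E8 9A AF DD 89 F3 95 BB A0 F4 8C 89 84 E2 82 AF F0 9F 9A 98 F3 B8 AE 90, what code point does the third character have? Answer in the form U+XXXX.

Offset 0: leading byte 0xE8 = 11101000 → 3-byte char #1 = E8 9A AF.
Offset 3: leading byte 0xDD = 11011101 → 2-byte char #2 = DD 89.
Offset 5: leading byte 0xF3 = 11110011 → 4-byte char #3 = F3 95 BB A0.
Leading byte 0xF3 = 11110011 matches 11110xxx → 4-byte sequence.
Byte 1: 0xF3 = 11110011, payload 011 (3 bits).
Byte 2: 0x95 = 10010101 (10xxxxxx ✓), payload 010101.
Byte 3: 0xBB = 10111011 (10xxxxxx ✓), payload 111011.
Byte 4: 0xA0 = 10100000 (10xxxxxx ✓), payload 100000.
Concatenate: 011010101111011100000 = 0xD5EE0 (21 bits → U+D5EE0).

U+D5EE0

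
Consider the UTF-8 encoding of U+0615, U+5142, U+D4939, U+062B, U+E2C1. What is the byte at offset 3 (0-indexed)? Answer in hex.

0x85

U+0615 → 2-byte form D8 95 at offsets 0–1.
U+5142 → 3-byte form E5 85 82 at offsets 2–4.
Offset 3 falls in char 2's range; it's byte 2 of E5 85 82 = 0x85.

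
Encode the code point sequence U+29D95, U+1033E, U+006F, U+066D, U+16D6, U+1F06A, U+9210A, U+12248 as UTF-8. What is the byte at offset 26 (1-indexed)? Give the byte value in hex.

0x88

1-indexed offset 26 is 0-indexed offset 25.
U+29D95 → 4-byte form F0 A9 B6 95 at offsets 0–3.
U+1033E → 4-byte form F0 90 8C BE at offsets 4–7.
U+006F → 1-byte form 6F at offsets 8–8.
U+066D → 2-byte form D9 AD at offsets 9–10.
U+16D6 → 3-byte form E1 9B 96 at offsets 11–13.
U+1F06A → 4-byte form F0 9F 81 AA at offsets 14–17.
U+9210A → 4-byte form F2 92 84 8A at offsets 18–21.
U+12248 → 4-byte form F0 92 89 88 at offsets 22–25.
Offset 25 falls in char 8's range; it's byte 4 of F0 92 89 88 = 0x88.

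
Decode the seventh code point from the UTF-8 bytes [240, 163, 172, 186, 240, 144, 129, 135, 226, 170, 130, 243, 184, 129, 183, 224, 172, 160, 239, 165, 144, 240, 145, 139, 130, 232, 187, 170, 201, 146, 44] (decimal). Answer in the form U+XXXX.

Offset 0: leading byte 0xF0 = 11110000 → 4-byte char #1 = F0 A3 AC BA.
Offset 4: leading byte 0xF0 = 11110000 → 4-byte char #2 = F0 90 81 87.
Offset 8: leading byte 0xE2 = 11100010 → 3-byte char #3 = E2 AA 82.
Offset 11: leading byte 0xF3 = 11110011 → 4-byte char #4 = F3 B8 81 B7.
Offset 15: leading byte 0xE0 = 11100000 → 3-byte char #5 = E0 AC A0.
Offset 18: leading byte 0xEF = 11101111 → 3-byte char #6 = EF A5 90.
Offset 21: leading byte 0xF0 = 11110000 → 4-byte char #7 = F0 91 8B 82.
Leading byte 0xF0 = 11110000 matches 11110xxx → 4-byte sequence.
Byte 1: 0xF0 = 11110000, payload 000 (3 bits).
Byte 2: 0x91 = 10010001 (10xxxxxx ✓), payload 010001.
Byte 3: 0x8B = 10001011 (10xxxxxx ✓), payload 001011.
Byte 4: 0x82 = 10000010 (10xxxxxx ✓), payload 000010.
Concatenate: 000010001001011000010 = 0x112C2 (21 bits → U+112C2).

U+112C2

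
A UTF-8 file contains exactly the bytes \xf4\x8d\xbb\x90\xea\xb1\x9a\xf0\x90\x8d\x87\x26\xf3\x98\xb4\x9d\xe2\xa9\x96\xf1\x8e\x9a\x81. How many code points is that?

7

Byte at offset 0: 0xF4 = 11110100 → 4-byte char (#1). Advance 4.
Byte at offset 4: 0xEA = 11101010 → 3-byte char (#2). Advance 3.
Byte at offset 7: 0xF0 = 11110000 → 4-byte char (#3). Advance 4.
Byte at offset 11: 0x26 = 00100110 → 1-byte char (#4). Advance 1.
Byte at offset 12: 0xF3 = 11110011 → 4-byte char (#5). Advance 4.
Byte at offset 16: 0xE2 = 11100010 → 3-byte char (#6). Advance 3.
Byte at offset 19: 0xF1 = 11110001 → 4-byte char (#7). Advance 4.
Reached end at offset 23 after 7 code points.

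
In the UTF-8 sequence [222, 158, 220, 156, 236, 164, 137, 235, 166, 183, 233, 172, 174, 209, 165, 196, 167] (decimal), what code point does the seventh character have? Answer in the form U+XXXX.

U+0127

Offset 0: leading byte 0xDE = 11011110 → 2-byte char #1 = DE 9E.
Offset 2: leading byte 0xDC = 11011100 → 2-byte char #2 = DC 9C.
Offset 4: leading byte 0xEC = 11101100 → 3-byte char #3 = EC A4 89.
Offset 7: leading byte 0xEB = 11101011 → 3-byte char #4 = EB A6 B7.
Offset 10: leading byte 0xE9 = 11101001 → 3-byte char #5 = E9 AC AE.
Offset 13: leading byte 0xD1 = 11010001 → 2-byte char #6 = D1 A5.
Offset 15: leading byte 0xC4 = 11000100 → 2-byte char #7 = C4 A7.
Leading byte 0xC4 = 11000100 matches 110xxxxx → 2-byte sequence.
Byte 1: 0xC4 = 11000100, payload 00100 (5 bits).
Byte 2: 0xA7 = 10100111 (10xxxxxx ✓), payload 100111.
Concatenate: 00100100111 = 0x127 (11 bits → U+0127).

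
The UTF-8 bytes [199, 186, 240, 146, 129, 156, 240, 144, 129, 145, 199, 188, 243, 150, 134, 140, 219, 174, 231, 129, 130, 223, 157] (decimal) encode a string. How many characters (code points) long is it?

8

Byte at offset 0: 0xC7 = 11000111 → 2-byte char (#1). Advance 2.
Byte at offset 2: 0xF0 = 11110000 → 4-byte char (#2). Advance 4.
Byte at offset 6: 0xF0 = 11110000 → 4-byte char (#3). Advance 4.
Byte at offset 10: 0xC7 = 11000111 → 2-byte char (#4). Advance 2.
Byte at offset 12: 0xF3 = 11110011 → 4-byte char (#5). Advance 4.
Byte at offset 16: 0xDB = 11011011 → 2-byte char (#6). Advance 2.
Byte at offset 18: 0xE7 = 11100111 → 3-byte char (#7). Advance 3.
Byte at offset 21: 0xDF = 11011111 → 2-byte char (#8). Advance 2.
Reached end at offset 23 after 8 code points.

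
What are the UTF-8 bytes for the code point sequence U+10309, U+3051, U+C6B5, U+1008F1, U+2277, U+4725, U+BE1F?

F0 90 8C 89 E3 81 91 EC 9A B5 F4 80 A3 B1 E2 89 B7 E4 9C A5 EB B8 9F

U+10309: 4-byte form → F0 90 8C 89.
U+3051: 3-byte form → E3 81 91.
U+C6B5: 3-byte form → EC 9A B5.
U+1008F1: 4-byte form → F4 80 A3 B1.
U+2277: 3-byte form → E2 89 B7.
U+4725: 3-byte form → E4 9C A5.
U+BE1F: 3-byte form → EB B8 9F.
Concatenated (23 bytes): F0 90 8C 89 E3 81 91 EC 9A B5 F4 80 A3 B1 E2 89 B7 E4 9C A5 EB B8 9F.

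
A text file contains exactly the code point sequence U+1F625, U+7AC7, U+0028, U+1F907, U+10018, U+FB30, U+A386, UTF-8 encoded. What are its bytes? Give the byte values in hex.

F0 9F 98 A5 E7 AB 87 28 F0 9F A4 87 F0 90 80 98 EF AC B0 EA 8E 86

U+1F625: 4-byte form → F0 9F 98 A5.
U+7AC7: 3-byte form → E7 AB 87.
U+0028: 1-byte form → 28.
U+1F907: 4-byte form → F0 9F A4 87.
U+10018: 4-byte form → F0 90 80 98.
U+FB30: 3-byte form → EF AC B0.
U+A386: 3-byte form → EA 8E 86.
Concatenated (22 bytes): F0 9F 98 A5 E7 AB 87 28 F0 9F A4 87 F0 90 80 98 EF AC B0 EA 8E 86.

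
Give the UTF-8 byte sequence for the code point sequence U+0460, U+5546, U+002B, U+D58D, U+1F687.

U+0460: 2-byte form → D1 A0.
U+5546: 3-byte form → E5 95 86.
U+002B: 1-byte form → 2B.
U+D58D: 3-byte form → ED 96 8D.
U+1F687: 4-byte form → F0 9F 9A 87.
Concatenated (13 bytes): D1 A0 E5 95 86 2B ED 96 8D F0 9F 9A 87.

D1 A0 E5 95 86 2B ED 96 8D F0 9F 9A 87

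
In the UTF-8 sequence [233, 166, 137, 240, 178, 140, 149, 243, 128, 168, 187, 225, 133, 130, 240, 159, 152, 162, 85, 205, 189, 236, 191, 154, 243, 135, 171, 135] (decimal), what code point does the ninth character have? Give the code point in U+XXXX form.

U+C7AC7

Offset 0: leading byte 0xE9 = 11101001 → 3-byte char #1 = E9 A6 89.
Offset 3: leading byte 0xF0 = 11110000 → 4-byte char #2 = F0 B2 8C 95.
Offset 7: leading byte 0xF3 = 11110011 → 4-byte char #3 = F3 80 A8 BB.
Offset 11: leading byte 0xE1 = 11100001 → 3-byte char #4 = E1 85 82.
Offset 14: leading byte 0xF0 = 11110000 → 4-byte char #5 = F0 9F 98 A2.
Offset 18: leading byte 0x55 = 01010101 → 1-byte char #6 = 55.
Offset 19: leading byte 0xCD = 11001101 → 2-byte char #7 = CD BD.
Offset 21: leading byte 0xEC = 11101100 → 3-byte char #8 = EC BF 9A.
Offset 24: leading byte 0xF3 = 11110011 → 4-byte char #9 = F3 87 AB 87.
Leading byte 0xF3 = 11110011 matches 11110xxx → 4-byte sequence.
Byte 1: 0xF3 = 11110011, payload 011 (3 bits).
Byte 2: 0x87 = 10000111 (10xxxxxx ✓), payload 000111.
Byte 3: 0xAB = 10101011 (10xxxxxx ✓), payload 101011.
Byte 4: 0x87 = 10000111 (10xxxxxx ✓), payload 000111.
Concatenate: 011000111101011000111 = 0xC7AC7 (21 bits → U+C7AC7).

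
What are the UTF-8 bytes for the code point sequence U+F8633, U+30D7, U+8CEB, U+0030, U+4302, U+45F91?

F3 B8 98 B3 E3 83 97 E8 B3 AB 30 E4 8C 82 F1 85 BE 91

U+F8633: 4-byte form → F3 B8 98 B3.
U+30D7: 3-byte form → E3 83 97.
U+8CEB: 3-byte form → E8 B3 AB.
U+0030: 1-byte form → 30.
U+4302: 3-byte form → E4 8C 82.
U+45F91: 4-byte form → F1 85 BE 91.
Concatenated (18 bytes): F3 B8 98 B3 E3 83 97 E8 B3 AB 30 E4 8C 82 F1 85 BE 91.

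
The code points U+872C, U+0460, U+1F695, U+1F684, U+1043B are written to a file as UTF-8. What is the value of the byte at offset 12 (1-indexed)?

1-indexed offset 12 is 0-indexed offset 11.
U+872C → 3-byte form E8 9C AC at offsets 0–2.
U+0460 → 2-byte form D1 A0 at offsets 3–4.
U+1F695 → 4-byte form F0 9F 9A 95 at offsets 5–8.
U+1F684 → 4-byte form F0 9F 9A 84 at offsets 9–12.
Offset 11 falls in char 4's range; it's byte 3 of F0 9F 9A 84 = 0x9A.

0x9A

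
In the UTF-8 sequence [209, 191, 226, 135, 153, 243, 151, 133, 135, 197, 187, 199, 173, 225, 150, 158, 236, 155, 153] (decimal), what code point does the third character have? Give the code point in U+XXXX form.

Offset 0: leading byte 0xD1 = 11010001 → 2-byte char #1 = D1 BF.
Offset 2: leading byte 0xE2 = 11100010 → 3-byte char #2 = E2 87 99.
Offset 5: leading byte 0xF3 = 11110011 → 4-byte char #3 = F3 97 85 87.
Leading byte 0xF3 = 11110011 matches 11110xxx → 4-byte sequence.
Byte 1: 0xF3 = 11110011, payload 011 (3 bits).
Byte 2: 0x97 = 10010111 (10xxxxxx ✓), payload 010111.
Byte 3: 0x85 = 10000101 (10xxxxxx ✓), payload 000101.
Byte 4: 0x87 = 10000111 (10xxxxxx ✓), payload 000111.
Concatenate: 011010111000101000111 = 0xD7147 (21 bits → U+D7147).

U+D7147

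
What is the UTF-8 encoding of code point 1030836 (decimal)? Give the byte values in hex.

U+FBAB4 = 0xFBAB4 = 1030836 decimal. In range U+10000–U+10FFFF → 4-byte form: 11110xxx 10xxxxxx 10xxxxxx 10xxxxxx.
Binary (21 bits): 011111011101010110100.
Split 3+6+6+6: 011 | 111011 | 101010 | 110100.
Byte 1: 11110011 = 0xF3.
Byte 2: 10111011 = 0xBB.
Byte 3: 10101010 = 0xAA.
Byte 4: 10110100 = 0xB4.

F3 BB AA B4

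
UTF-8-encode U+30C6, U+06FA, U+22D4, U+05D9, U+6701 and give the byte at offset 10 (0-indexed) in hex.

0xE6

U+30C6 → 3-byte form E3 83 86 at offsets 0–2.
U+06FA → 2-byte form DB BA at offsets 3–4.
U+22D4 → 3-byte form E2 8B 94 at offsets 5–7.
U+05D9 → 2-byte form D7 99 at offsets 8–9.
U+6701 → 3-byte form E6 9C 81 at offsets 10–12.
Offset 10 falls in char 5's range; it's byte 1 of E6 9C 81 = 0xE6.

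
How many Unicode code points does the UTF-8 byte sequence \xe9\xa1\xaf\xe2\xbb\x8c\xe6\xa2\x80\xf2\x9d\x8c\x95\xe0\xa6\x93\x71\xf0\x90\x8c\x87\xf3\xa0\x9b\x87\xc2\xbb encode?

9

Byte at offset 0: 0xE9 = 11101001 → 3-byte char (#1). Advance 3.
Byte at offset 3: 0xE2 = 11100010 → 3-byte char (#2). Advance 3.
Byte at offset 6: 0xE6 = 11100110 → 3-byte char (#3). Advance 3.
Byte at offset 9: 0xF2 = 11110010 → 4-byte char (#4). Advance 4.
Byte at offset 13: 0xE0 = 11100000 → 3-byte char (#5). Advance 3.
Byte at offset 16: 0x71 = 01110001 → 1-byte char (#6). Advance 1.
Byte at offset 17: 0xF0 = 11110000 → 4-byte char (#7). Advance 4.
Byte at offset 21: 0xF3 = 11110011 → 4-byte char (#8). Advance 4.
Byte at offset 25: 0xC2 = 11000010 → 2-byte char (#9). Advance 2.
Reached end at offset 27 after 9 code points.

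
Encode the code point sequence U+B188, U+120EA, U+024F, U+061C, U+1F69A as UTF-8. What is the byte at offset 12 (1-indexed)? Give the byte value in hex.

1-indexed offset 12 is 0-indexed offset 11.
U+B188 → 3-byte form EB 86 88 at offsets 0–2.
U+120EA → 4-byte form F0 92 83 AA at offsets 3–6.
U+024F → 2-byte form C9 8F at offsets 7–8.
U+061C → 2-byte form D8 9C at offsets 9–10.
U+1F69A → 4-byte form F0 9F 9A 9A at offsets 11–14.
Offset 11 falls in char 5's range; it's byte 1 of F0 9F 9A 9A = 0xF0.

0xF0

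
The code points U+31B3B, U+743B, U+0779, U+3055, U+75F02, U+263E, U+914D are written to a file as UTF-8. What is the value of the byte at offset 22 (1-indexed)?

0x8D

1-indexed offset 22 is 0-indexed offset 21.
U+31B3B → 4-byte form F0 B1 AC BB at offsets 0–3.
U+743B → 3-byte form E7 90 BB at offsets 4–6.
U+0779 → 2-byte form DD B9 at offsets 7–8.
U+3055 → 3-byte form E3 81 95 at offsets 9–11.
U+75F02 → 4-byte form F1 B5 BC 82 at offsets 12–15.
U+263E → 3-byte form E2 98 BE at offsets 16–18.
U+914D → 3-byte form E9 85 8D at offsets 19–21.
Offset 21 falls in char 7's range; it's byte 3 of E9 85 8D = 0x8D.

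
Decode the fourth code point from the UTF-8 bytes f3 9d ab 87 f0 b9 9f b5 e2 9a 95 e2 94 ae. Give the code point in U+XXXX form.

Offset 0: leading byte 0xF3 = 11110011 → 4-byte char #1 = F3 9D AB 87.
Offset 4: leading byte 0xF0 = 11110000 → 4-byte char #2 = F0 B9 9F B5.
Offset 8: leading byte 0xE2 = 11100010 → 3-byte char #3 = E2 9A 95.
Offset 11: leading byte 0xE2 = 11100010 → 3-byte char #4 = E2 94 AE.
Leading byte 0xE2 = 11100010 matches 1110xxxx → 3-byte sequence.
Byte 1: 0xE2 = 11100010, payload 0010 (4 bits).
Byte 2: 0x94 = 10010100 (10xxxxxx ✓), payload 010100.
Byte 3: 0xAE = 10101110 (10xxxxxx ✓), payload 101110.
Concatenate: 0010010100101110 = 0x252E (16 bits → U+252E).

U+252E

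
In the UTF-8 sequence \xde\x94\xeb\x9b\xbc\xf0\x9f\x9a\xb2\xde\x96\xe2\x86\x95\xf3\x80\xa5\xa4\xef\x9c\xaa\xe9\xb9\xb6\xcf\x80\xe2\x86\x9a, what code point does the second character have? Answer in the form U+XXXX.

Offset 0: leading byte 0xDE = 11011110 → 2-byte char #1 = DE 94.
Offset 2: leading byte 0xEB = 11101011 → 3-byte char #2 = EB 9B BC.
Leading byte 0xEB = 11101011 matches 1110xxxx → 3-byte sequence.
Byte 1: 0xEB = 11101011, payload 1011 (4 bits).
Byte 2: 0x9B = 10011011 (10xxxxxx ✓), payload 011011.
Byte 3: 0xBC = 10111100 (10xxxxxx ✓), payload 111100.
Concatenate: 1011011011111100 = 0xB6FC (16 bits → U+B6FC).

U+B6FC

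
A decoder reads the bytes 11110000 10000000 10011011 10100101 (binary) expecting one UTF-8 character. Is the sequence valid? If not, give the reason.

invalid (overlong encoding)

Leading byte 0xF0 = 11110000 → 4-byte form.
Continuation bytes all match 10xxxxxx. Payload decodes to 0x6E5.
But 0x6E5 < 0x10000, the minimum for a 4-byte sequence — this is an overlong encoding.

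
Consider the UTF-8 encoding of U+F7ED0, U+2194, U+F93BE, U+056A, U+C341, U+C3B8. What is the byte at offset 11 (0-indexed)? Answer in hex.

0xD5

U+F7ED0 → 4-byte form F3 B7 BB 90 at offsets 0–3.
U+2194 → 3-byte form E2 86 94 at offsets 4–6.
U+F93BE → 4-byte form F3 B9 8E BE at offsets 7–10.
U+056A → 2-byte form D5 AA at offsets 11–12.
Offset 11 falls in char 4's range; it's byte 1 of D5 AA = 0xD5.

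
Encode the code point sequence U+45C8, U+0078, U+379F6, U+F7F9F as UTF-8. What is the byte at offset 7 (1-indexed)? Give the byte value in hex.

0xA7

1-indexed offset 7 is 0-indexed offset 6.
U+45C8 → 3-byte form E4 97 88 at offsets 0–2.
U+0078 → 1-byte form 78 at offsets 3–3.
U+379F6 → 4-byte form F0 B7 A7 B6 at offsets 4–7.
Offset 6 falls in char 3's range; it's byte 3 of F0 B7 A7 B6 = 0xA7.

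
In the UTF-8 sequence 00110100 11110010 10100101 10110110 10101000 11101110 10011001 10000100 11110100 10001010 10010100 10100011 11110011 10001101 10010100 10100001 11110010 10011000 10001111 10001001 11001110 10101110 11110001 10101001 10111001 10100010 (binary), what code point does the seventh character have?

U+03AE

Offset 0: leading byte 0x34 = 00110100 → 1-byte char #1 = 34.
Offset 1: leading byte 0xF2 = 11110010 → 4-byte char #2 = F2 A5 B6 A8.
Offset 5: leading byte 0xEE = 11101110 → 3-byte char #3 = EE 99 84.
Offset 8: leading byte 0xF4 = 11110100 → 4-byte char #4 = F4 8A 94 A3.
Offset 12: leading byte 0xF3 = 11110011 → 4-byte char #5 = F3 8D 94 A1.
Offset 16: leading byte 0xF2 = 11110010 → 4-byte char #6 = F2 98 8F 89.
Offset 20: leading byte 0xCE = 11001110 → 2-byte char #7 = CE AE.
Leading byte 0xCE = 11001110 matches 110xxxxx → 2-byte sequence.
Byte 1: 0xCE = 11001110, payload 01110 (5 bits).
Byte 2: 0xAE = 10101110 (10xxxxxx ✓), payload 101110.
Concatenate: 01110101110 = 0x3AE (11 bits → U+03AE).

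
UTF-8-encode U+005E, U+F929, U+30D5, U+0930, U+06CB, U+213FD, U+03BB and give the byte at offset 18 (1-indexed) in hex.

0xBB

1-indexed offset 18 is 0-indexed offset 17.
U+005E → 1-byte form 5E at offsets 0–0.
U+F929 → 3-byte form EF A4 A9 at offsets 1–3.
U+30D5 → 3-byte form E3 83 95 at offsets 4–6.
U+0930 → 3-byte form E0 A4 B0 at offsets 7–9.
U+06CB → 2-byte form DB 8B at offsets 10–11.
U+213FD → 4-byte form F0 A1 8F BD at offsets 12–15.
U+03BB → 2-byte form CE BB at offsets 16–17.
Offset 17 falls in char 7's range; it's byte 2 of CE BB = 0xBB.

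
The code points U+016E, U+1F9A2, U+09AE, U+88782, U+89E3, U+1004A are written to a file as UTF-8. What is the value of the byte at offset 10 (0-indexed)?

U+016E → 2-byte form C5 AE at offsets 0–1.
U+1F9A2 → 4-byte form F0 9F A6 A2 at offsets 2–5.
U+09AE → 3-byte form E0 A6 AE at offsets 6–8.
U+88782 → 4-byte form F2 88 9E 82 at offsets 9–12.
Offset 10 falls in char 4's range; it's byte 2 of F2 88 9E 82 = 0x88.

0x88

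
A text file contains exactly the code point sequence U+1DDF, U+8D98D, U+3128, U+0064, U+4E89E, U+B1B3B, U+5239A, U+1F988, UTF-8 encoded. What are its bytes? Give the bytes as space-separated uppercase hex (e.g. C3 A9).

U+1DDF: 3-byte form → E1 B7 9F.
U+8D98D: 4-byte form → F2 8D A6 8D.
U+3128: 3-byte form → E3 84 A8.
U+0064: 1-byte form → 64.
U+4E89E: 4-byte form → F1 8E A2 9E.
U+B1B3B: 4-byte form → F2 B1 AC BB.
U+5239A: 4-byte form → F1 92 8E 9A.
U+1F988: 4-byte form → F0 9F A6 88.
Concatenated (27 bytes): E1 B7 9F F2 8D A6 8D E3 84 A8 64 F1 8E A2 9E F2 B1 AC BB F1 92 8E 9A F0 9F A6 88.

E1 B7 9F F2 8D A6 8D E3 84 A8 64 F1 8E A2 9E F2 B1 AC BB F1 92 8E 9A F0 9F A6 88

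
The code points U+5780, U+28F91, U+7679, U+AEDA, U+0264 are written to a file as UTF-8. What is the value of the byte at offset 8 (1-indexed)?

1-indexed offset 8 is 0-indexed offset 7.
U+5780 → 3-byte form E5 9E 80 at offsets 0–2.
U+28F91 → 4-byte form F0 A8 BE 91 at offsets 3–6.
U+7679 → 3-byte form E7 99 B9 at offsets 7–9.
Offset 7 falls in char 3's range; it's byte 1 of E7 99 B9 = 0xE7.

0xE7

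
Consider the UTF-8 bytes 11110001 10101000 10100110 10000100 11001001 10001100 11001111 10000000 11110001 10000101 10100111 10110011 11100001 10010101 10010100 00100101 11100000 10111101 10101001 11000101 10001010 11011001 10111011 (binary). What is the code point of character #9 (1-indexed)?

Offset 0: leading byte 0xF1 = 11110001 → 4-byte char #1 = F1 A8 A6 84.
Offset 4: leading byte 0xC9 = 11001001 → 2-byte char #2 = C9 8C.
Offset 6: leading byte 0xCF = 11001111 → 2-byte char #3 = CF 80.
Offset 8: leading byte 0xF1 = 11110001 → 4-byte char #4 = F1 85 A7 B3.
Offset 12: leading byte 0xE1 = 11100001 → 3-byte char #5 = E1 95 94.
Offset 15: leading byte 0x25 = 00100101 → 1-byte char #6 = 25.
Offset 16: leading byte 0xE0 = 11100000 → 3-byte char #7 = E0 BD A9.
Offset 19: leading byte 0xC5 = 11000101 → 2-byte char #8 = C5 8A.
Offset 21: leading byte 0xD9 = 11011001 → 2-byte char #9 = D9 BB.
Leading byte 0xD9 = 11011001 matches 110xxxxx → 2-byte sequence.
Byte 1: 0xD9 = 11011001, payload 11001 (5 bits).
Byte 2: 0xBB = 10111011 (10xxxxxx ✓), payload 111011.
Concatenate: 11001111011 = 0x67B (11 bits → U+067B).

U+067B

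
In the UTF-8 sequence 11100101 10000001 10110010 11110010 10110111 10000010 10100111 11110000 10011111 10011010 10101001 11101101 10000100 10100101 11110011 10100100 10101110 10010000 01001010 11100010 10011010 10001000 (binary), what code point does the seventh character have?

Offset 0: leading byte 0xE5 = 11100101 → 3-byte char #1 = E5 81 B2.
Offset 3: leading byte 0xF2 = 11110010 → 4-byte char #2 = F2 B7 82 A7.
Offset 7: leading byte 0xF0 = 11110000 → 4-byte char #3 = F0 9F 9A A9.
Offset 11: leading byte 0xED = 11101101 → 3-byte char #4 = ED 84 A5.
Offset 14: leading byte 0xF3 = 11110011 → 4-byte char #5 = F3 A4 AE 90.
Offset 18: leading byte 0x4A = 01001010 → 1-byte char #6 = 4A.
Offset 19: leading byte 0xE2 = 11100010 → 3-byte char #7 = E2 9A 88.
Leading byte 0xE2 = 11100010 matches 1110xxxx → 3-byte sequence.
Byte 1: 0xE2 = 11100010, payload 0010 (4 bits).
Byte 2: 0x9A = 10011010 (10xxxxxx ✓), payload 011010.
Byte 3: 0x88 = 10001000 (10xxxxxx ✓), payload 001000.
Concatenate: 0010011010001000 = 0x2688 (16 bits → U+2688).

U+2688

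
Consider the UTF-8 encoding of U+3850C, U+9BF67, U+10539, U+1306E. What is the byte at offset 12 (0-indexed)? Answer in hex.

0xF0

U+3850C → 4-byte form F0 B8 94 8C at offsets 0–3.
U+9BF67 → 4-byte form F2 9B BD A7 at offsets 4–7.
U+10539 → 4-byte form F0 90 94 B9 at offsets 8–11.
U+1306E → 4-byte form F0 93 81 AE at offsets 12–15.
Offset 12 falls in char 4's range; it's byte 1 of F0 93 81 AE = 0xF0.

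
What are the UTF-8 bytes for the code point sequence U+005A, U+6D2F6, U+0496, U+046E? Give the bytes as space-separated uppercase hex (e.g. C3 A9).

5A F1 AD 8B B6 D2 96 D1 AE

U+005A: 1-byte form → 5A.
U+6D2F6: 4-byte form → F1 AD 8B B6.
U+0496: 2-byte form → D2 96.
U+046E: 2-byte form → D1 AE.
Concatenated (9 bytes): 5A F1 AD 8B B6 D2 96 D1 AE.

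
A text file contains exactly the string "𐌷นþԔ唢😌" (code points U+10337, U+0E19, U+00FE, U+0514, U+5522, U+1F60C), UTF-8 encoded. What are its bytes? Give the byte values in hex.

U+10337: 4-byte form → F0 90 8C B7.
U+0E19: 3-byte form → E0 B8 99.
U+00FE: 2-byte form → C3 BE.
U+0514: 2-byte form → D4 94.
U+5522: 3-byte form → E5 94 A2.
U+1F60C: 4-byte form → F0 9F 98 8C.
Concatenated (18 bytes): F0 90 8C B7 E0 B8 99 C3 BE D4 94 E5 94 A2 F0 9F 98 8C.

F0 90 8C B7 E0 B8 99 C3 BE D4 94 E5 94 A2 F0 9F 98 8C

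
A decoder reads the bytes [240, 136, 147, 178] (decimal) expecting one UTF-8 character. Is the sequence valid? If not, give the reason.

invalid (overlong encoding)

Leading byte 0xF0 = 11110000 → 4-byte form.
Continuation bytes all match 10xxxxxx. Payload decodes to 0x84F2.
But 0x84F2 < 0x10000, the minimum for a 4-byte sequence — this is an overlong encoding.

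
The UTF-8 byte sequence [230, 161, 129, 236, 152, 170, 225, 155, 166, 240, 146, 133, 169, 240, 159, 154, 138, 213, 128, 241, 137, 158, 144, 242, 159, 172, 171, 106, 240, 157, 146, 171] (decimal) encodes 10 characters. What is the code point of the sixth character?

Offset 0: leading byte 0xE6 = 11100110 → 3-byte char #1 = E6 A1 81.
Offset 3: leading byte 0xEC = 11101100 → 3-byte char #2 = EC 98 AA.
Offset 6: leading byte 0xE1 = 11100001 → 3-byte char #3 = E1 9B A6.
Offset 9: leading byte 0xF0 = 11110000 → 4-byte char #4 = F0 92 85 A9.
Offset 13: leading byte 0xF0 = 11110000 → 4-byte char #5 = F0 9F 9A 8A.
Offset 17: leading byte 0xD5 = 11010101 → 2-byte char #6 = D5 80.
Leading byte 0xD5 = 11010101 matches 110xxxxx → 2-byte sequence.
Byte 1: 0xD5 = 11010101, payload 10101 (5 bits).
Byte 2: 0x80 = 10000000 (10xxxxxx ✓), payload 000000.
Concatenate: 10101000000 = 0x540 (11 bits → U+0540).

U+0540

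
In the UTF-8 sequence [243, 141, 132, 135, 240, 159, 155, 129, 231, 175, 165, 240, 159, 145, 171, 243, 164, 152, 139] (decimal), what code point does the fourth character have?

U+1F46B

Offset 0: leading byte 0xF3 = 11110011 → 4-byte char #1 = F3 8D 84 87.
Offset 4: leading byte 0xF0 = 11110000 → 4-byte char #2 = F0 9F 9B 81.
Offset 8: leading byte 0xE7 = 11100111 → 3-byte char #3 = E7 AF A5.
Offset 11: leading byte 0xF0 = 11110000 → 4-byte char #4 = F0 9F 91 AB.
Leading byte 0xF0 = 11110000 matches 11110xxx → 4-byte sequence.
Byte 1: 0xF0 = 11110000, payload 000 (3 bits).
Byte 2: 0x9F = 10011111 (10xxxxxx ✓), payload 011111.
Byte 3: 0x91 = 10010001 (10xxxxxx ✓), payload 010001.
Byte 4: 0xAB = 10101011 (10xxxxxx ✓), payload 101011.
Concatenate: 000011111010001101011 = 0x1F46B (21 bits → U+1F46B).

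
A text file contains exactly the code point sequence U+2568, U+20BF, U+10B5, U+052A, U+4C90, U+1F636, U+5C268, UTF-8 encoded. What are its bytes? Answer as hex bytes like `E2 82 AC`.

U+2568: 3-byte form → E2 95 A8.
U+20BF: 3-byte form → E2 82 BF.
U+10B5: 3-byte form → E1 82 B5.
U+052A: 2-byte form → D4 AA.
U+4C90: 3-byte form → E4 B2 90.
U+1F636: 4-byte form → F0 9F 98 B6.
U+5C268: 4-byte form → F1 9C 89 A8.
Concatenated (22 bytes): E2 95 A8 E2 82 BF E1 82 B5 D4 AA E4 B2 90 F0 9F 98 B6 F1 9C 89 A8.

E2 95 A8 E2 82 BF E1 82 B5 D4 AA E4 B2 90 F0 9F 98 B6 F1 9C 89 A8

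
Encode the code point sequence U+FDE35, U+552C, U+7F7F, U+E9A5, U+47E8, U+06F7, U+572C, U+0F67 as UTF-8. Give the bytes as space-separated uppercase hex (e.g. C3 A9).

F3 BD B8 B5 E5 94 AC E7 BD BF EE A6 A5 E4 9F A8 DB B7 E5 9C AC E0 BD A7

U+FDE35: 4-byte form → F3 BD B8 B5.
U+552C: 3-byte form → E5 94 AC.
U+7F7F: 3-byte form → E7 BD BF.
U+E9A5: 3-byte form → EE A6 A5.
U+47E8: 3-byte form → E4 9F A8.
U+06F7: 2-byte form → DB B7.
U+572C: 3-byte form → E5 9C AC.
U+0F67: 3-byte form → E0 BD A7.
Concatenated (24 bytes): F3 BD B8 B5 E5 94 AC E7 BD BF EE A6 A5 E4 9F A8 DB B7 E5 9C AC E0 BD A7.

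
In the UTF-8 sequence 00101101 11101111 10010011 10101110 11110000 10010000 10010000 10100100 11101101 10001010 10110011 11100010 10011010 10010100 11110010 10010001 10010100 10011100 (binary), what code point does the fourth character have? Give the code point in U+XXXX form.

U+D2B3

Offset 0: leading byte 0x2D = 00101101 → 1-byte char #1 = 2D.
Offset 1: leading byte 0xEF = 11101111 → 3-byte char #2 = EF 93 AE.
Offset 4: leading byte 0xF0 = 11110000 → 4-byte char #3 = F0 90 90 A4.
Offset 8: leading byte 0xED = 11101101 → 3-byte char #4 = ED 8A B3.
Leading byte 0xED = 11101101 matches 1110xxxx → 3-byte sequence.
Byte 1: 0xED = 11101101, payload 1101 (4 bits).
Byte 2: 0x8A = 10001010 (10xxxxxx ✓), payload 001010.
Byte 3: 0xB3 = 10110011 (10xxxxxx ✓), payload 110011.
Concatenate: 1101001010110011 = 0xD2B3 (16 bits → U+D2B3).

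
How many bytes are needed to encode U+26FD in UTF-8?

U+26FD = 0x26FD. UTF-8 uses 1 byte below 0x80, 2 below 0x800, 3 below 0x10000, 4 up to 0x10FFFF. 0x26FD is in U+0800–U+FFFF → 3 bytes.

3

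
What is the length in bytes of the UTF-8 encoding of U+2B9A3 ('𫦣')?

U+2B9A3 = 0x2B9A3. UTF-8 uses 1 byte below 0x80, 2 below 0x800, 3 below 0x10000, 4 up to 0x10FFFF. 0x2B9A3 is in U+10000–U+10FFFF → 4 bytes.

4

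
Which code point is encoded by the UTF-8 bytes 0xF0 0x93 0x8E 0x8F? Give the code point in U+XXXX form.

Leading byte 0xF0 = 11110000 matches 11110xxx → 4-byte sequence.
Byte 1: 0xF0 = 11110000, payload 000 (3 bits).
Byte 2: 0x93 = 10010011 (10xxxxxx ✓), payload 010011.
Byte 3: 0x8E = 10001110 (10xxxxxx ✓), payload 001110.
Byte 4: 0x8F = 10001111 (10xxxxxx ✓), payload 001111.
Concatenate: 000010011001110001111 = 0x1338F (21 bits → U+1338F).

U+1338F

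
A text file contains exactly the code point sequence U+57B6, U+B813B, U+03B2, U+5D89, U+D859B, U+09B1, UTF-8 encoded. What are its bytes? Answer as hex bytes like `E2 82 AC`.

U+57B6: 3-byte form → E5 9E B6.
U+B813B: 4-byte form → F2 B8 84 BB.
U+03B2: 2-byte form → CE B2.
U+5D89: 3-byte form → E5 B6 89.
U+D859B: 4-byte form → F3 98 96 9B.
U+09B1: 3-byte form → E0 A6 B1.
Concatenated (19 bytes): E5 9E B6 F2 B8 84 BB CE B2 E5 B6 89 F3 98 96 9B E0 A6 B1.

E5 9E B6 F2 B8 84 BB CE B2 E5 B6 89 F3 98 96 9B E0 A6 B1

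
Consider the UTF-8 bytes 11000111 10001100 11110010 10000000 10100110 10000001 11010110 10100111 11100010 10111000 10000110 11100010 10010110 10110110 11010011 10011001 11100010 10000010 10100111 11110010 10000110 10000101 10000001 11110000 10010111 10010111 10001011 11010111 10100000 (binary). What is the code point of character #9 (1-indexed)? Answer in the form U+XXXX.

U+175CB

Offset 0: leading byte 0xC7 = 11000111 → 2-byte char #1 = C7 8C.
Offset 2: leading byte 0xF2 = 11110010 → 4-byte char #2 = F2 80 A6 81.
Offset 6: leading byte 0xD6 = 11010110 → 2-byte char #3 = D6 A7.
Offset 8: leading byte 0xE2 = 11100010 → 3-byte char #4 = E2 B8 86.
Offset 11: leading byte 0xE2 = 11100010 → 3-byte char #5 = E2 96 B6.
Offset 14: leading byte 0xD3 = 11010011 → 2-byte char #6 = D3 99.
Offset 16: leading byte 0xE2 = 11100010 → 3-byte char #7 = E2 82 A7.
Offset 19: leading byte 0xF2 = 11110010 → 4-byte char #8 = F2 86 85 81.
Offset 23: leading byte 0xF0 = 11110000 → 4-byte char #9 = F0 97 97 8B.
Leading byte 0xF0 = 11110000 matches 11110xxx → 4-byte sequence.
Byte 1: 0xF0 = 11110000, payload 000 (3 bits).
Byte 2: 0x97 = 10010111 (10xxxxxx ✓), payload 010111.
Byte 3: 0x97 = 10010111 (10xxxxxx ✓), payload 010111.
Byte 4: 0x8B = 10001011 (10xxxxxx ✓), payload 001011.
Concatenate: 000010111010111001011 = 0x175CB (21 bits → U+175CB).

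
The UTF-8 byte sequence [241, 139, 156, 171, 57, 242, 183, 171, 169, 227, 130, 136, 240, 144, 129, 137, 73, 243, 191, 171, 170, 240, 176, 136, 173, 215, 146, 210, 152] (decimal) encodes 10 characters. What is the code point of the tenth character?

Offset 0: leading byte 0xF1 = 11110001 → 4-byte char #1 = F1 8B 9C AB.
Offset 4: leading byte 0x39 = 00111001 → 1-byte char #2 = 39.
Offset 5: leading byte 0xF2 = 11110010 → 4-byte char #3 = F2 B7 AB A9.
Offset 9: leading byte 0xE3 = 11100011 → 3-byte char #4 = E3 82 88.
Offset 12: leading byte 0xF0 = 11110000 → 4-byte char #5 = F0 90 81 89.
Offset 16: leading byte 0x49 = 01001001 → 1-byte char #6 = 49.
Offset 17: leading byte 0xF3 = 11110011 → 4-byte char #7 = F3 BF AB AA.
Offset 21: leading byte 0xF0 = 11110000 → 4-byte char #8 = F0 B0 88 AD.
Offset 25: leading byte 0xD7 = 11010111 → 2-byte char #9 = D7 92.
Offset 27: leading byte 0xD2 = 11010010 → 2-byte char #10 = D2 98.
Leading byte 0xD2 = 11010010 matches 110xxxxx → 2-byte sequence.
Byte 1: 0xD2 = 11010010, payload 10010 (5 bits).
Byte 2: 0x98 = 10011000 (10xxxxxx ✓), payload 011000.
Concatenate: 10010011000 = 0x498 (11 bits → U+0498).

U+0498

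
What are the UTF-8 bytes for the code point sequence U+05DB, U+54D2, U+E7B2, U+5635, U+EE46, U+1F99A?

D7 9B E5 93 92 EE 9E B2 E5 98 B5 EE B9 86 F0 9F A6 9A

U+05DB: 2-byte form → D7 9B.
U+54D2: 3-byte form → E5 93 92.
U+E7B2: 3-byte form → EE 9E B2.
U+5635: 3-byte form → E5 98 B5.
U+EE46: 3-byte form → EE B9 86.
U+1F99A: 4-byte form → F0 9F A6 9A.
Concatenated (18 bytes): D7 9B E5 93 92 EE 9E B2 E5 98 B5 EE B9 86 F0 9F A6 9A.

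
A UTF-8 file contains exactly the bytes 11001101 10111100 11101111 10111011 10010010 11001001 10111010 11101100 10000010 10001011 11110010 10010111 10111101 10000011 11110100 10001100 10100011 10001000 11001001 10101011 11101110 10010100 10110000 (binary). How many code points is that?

Byte at offset 0: 0xCD = 11001101 → 2-byte char (#1). Advance 2.
Byte at offset 2: 0xEF = 11101111 → 3-byte char (#2). Advance 3.
Byte at offset 5: 0xC9 = 11001001 → 2-byte char (#3). Advance 2.
Byte at offset 7: 0xEC = 11101100 → 3-byte char (#4). Advance 3.
Byte at offset 10: 0xF2 = 11110010 → 4-byte char (#5). Advance 4.
Byte at offset 14: 0xF4 = 11110100 → 4-byte char (#6). Advance 4.
Byte at offset 18: 0xC9 = 11001001 → 2-byte char (#7). Advance 2.
Byte at offset 20: 0xEE = 11101110 → 3-byte char (#8). Advance 3.
Reached end at offset 23 after 8 code points.

8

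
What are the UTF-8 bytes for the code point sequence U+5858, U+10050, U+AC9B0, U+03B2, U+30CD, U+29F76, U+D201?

E5 A1 98 F0 90 81 90 F2 AC A6 B0 CE B2 E3 83 8D F0 A9 BD B6 ED 88 81

U+5858: 3-byte form → E5 A1 98.
U+10050: 4-byte form → F0 90 81 90.
U+AC9B0: 4-byte form → F2 AC A6 B0.
U+03B2: 2-byte form → CE B2.
U+30CD: 3-byte form → E3 83 8D.
U+29F76: 4-byte form → F0 A9 BD B6.
U+D201: 3-byte form → ED 88 81.
Concatenated (23 bytes): E5 A1 98 F0 90 81 90 F2 AC A6 B0 CE B2 E3 83 8D F0 A9 BD B6 ED 88 81.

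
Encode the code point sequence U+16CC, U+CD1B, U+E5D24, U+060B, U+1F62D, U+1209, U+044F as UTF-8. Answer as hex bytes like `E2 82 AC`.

U+16CC: 3-byte form → E1 9B 8C.
U+CD1B: 3-byte form → EC B4 9B.
U+E5D24: 4-byte form → F3 A5 B4 A4.
U+060B: 2-byte form → D8 8B.
U+1F62D: 4-byte form → F0 9F 98 AD.
U+1209: 3-byte form → E1 88 89.
U+044F: 2-byte form → D1 8F.
Concatenated (21 bytes): E1 9B 8C EC B4 9B F3 A5 B4 A4 D8 8B F0 9F 98 AD E1 88 89 D1 8F.

E1 9B 8C EC B4 9B F3 A5 B4 A4 D8 8B F0 9F 98 AD E1 88 89 D1 8F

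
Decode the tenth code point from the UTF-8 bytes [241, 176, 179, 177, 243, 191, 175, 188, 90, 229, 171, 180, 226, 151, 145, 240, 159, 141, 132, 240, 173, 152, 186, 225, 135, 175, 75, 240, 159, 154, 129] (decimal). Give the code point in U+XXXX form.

U+1F681

Offset 0: leading byte 0xF1 = 11110001 → 4-byte char #1 = F1 B0 B3 B1.
Offset 4: leading byte 0xF3 = 11110011 → 4-byte char #2 = F3 BF AF BC.
Offset 8: leading byte 0x5A = 01011010 → 1-byte char #3 = 5A.
Offset 9: leading byte 0xE5 = 11100101 → 3-byte char #4 = E5 AB B4.
Offset 12: leading byte 0xE2 = 11100010 → 3-byte char #5 = E2 97 91.
Offset 15: leading byte 0xF0 = 11110000 → 4-byte char #6 = F0 9F 8D 84.
Offset 19: leading byte 0xF0 = 11110000 → 4-byte char #7 = F0 AD 98 BA.
Offset 23: leading byte 0xE1 = 11100001 → 3-byte char #8 = E1 87 AF.
Offset 26: leading byte 0x4B = 01001011 → 1-byte char #9 = 4B.
Offset 27: leading byte 0xF0 = 11110000 → 4-byte char #10 = F0 9F 9A 81.
Leading byte 0xF0 = 11110000 matches 11110xxx → 4-byte sequence.
Byte 1: 0xF0 = 11110000, payload 000 (3 bits).
Byte 2: 0x9F = 10011111 (10xxxxxx ✓), payload 011111.
Byte 3: 0x9A = 10011010 (10xxxxxx ✓), payload 011010.
Byte 4: 0x81 = 10000001 (10xxxxxx ✓), payload 000001.
Concatenate: 000011111011010000001 = 0x1F681 (21 bits → U+1F681).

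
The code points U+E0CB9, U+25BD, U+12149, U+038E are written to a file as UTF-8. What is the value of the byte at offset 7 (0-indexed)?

U+E0CB9 → 4-byte form F3 A0 B2 B9 at offsets 0–3.
U+25BD → 3-byte form E2 96 BD at offsets 4–6.
U+12149 → 4-byte form F0 92 85 89 at offsets 7–10.
Offset 7 falls in char 3's range; it's byte 1 of F0 92 85 89 = 0xF0.

0xF0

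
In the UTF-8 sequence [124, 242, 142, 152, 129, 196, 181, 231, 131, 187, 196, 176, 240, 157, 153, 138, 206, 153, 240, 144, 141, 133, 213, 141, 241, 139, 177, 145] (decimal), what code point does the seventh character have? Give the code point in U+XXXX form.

Offset 0: leading byte 0x7C = 01111100 → 1-byte char #1 = 7C.
Offset 1: leading byte 0xF2 = 11110010 → 4-byte char #2 = F2 8E 98 81.
Offset 5: leading byte 0xC4 = 11000100 → 2-byte char #3 = C4 B5.
Offset 7: leading byte 0xE7 = 11100111 → 3-byte char #4 = E7 83 BB.
Offset 10: leading byte 0xC4 = 11000100 → 2-byte char #5 = C4 B0.
Offset 12: leading byte 0xF0 = 11110000 → 4-byte char #6 = F0 9D 99 8A.
Offset 16: leading byte 0xCE = 11001110 → 2-byte char #7 = CE 99.
Leading byte 0xCE = 11001110 matches 110xxxxx → 2-byte sequence.
Byte 1: 0xCE = 11001110, payload 01110 (5 bits).
Byte 2: 0x99 = 10011001 (10xxxxxx ✓), payload 011001.
Concatenate: 01110011001 = 0x399 (11 bits → U+0399).

U+0399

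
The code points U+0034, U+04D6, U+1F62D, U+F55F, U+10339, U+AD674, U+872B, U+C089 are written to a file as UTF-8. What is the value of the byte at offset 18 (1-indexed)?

0xB4

1-indexed offset 18 is 0-indexed offset 17.
U+0034 → 1-byte form 34 at offsets 0–0.
U+04D6 → 2-byte form D3 96 at offsets 1–2.
U+1F62D → 4-byte form F0 9F 98 AD at offsets 3–6.
U+F55F → 3-byte form EF 95 9F at offsets 7–9.
U+10339 → 4-byte form F0 90 8C B9 at offsets 10–13.
U+AD674 → 4-byte form F2 AD 99 B4 at offsets 14–17.
Offset 17 falls in char 6's range; it's byte 4 of F2 AD 99 B4 = 0xB4.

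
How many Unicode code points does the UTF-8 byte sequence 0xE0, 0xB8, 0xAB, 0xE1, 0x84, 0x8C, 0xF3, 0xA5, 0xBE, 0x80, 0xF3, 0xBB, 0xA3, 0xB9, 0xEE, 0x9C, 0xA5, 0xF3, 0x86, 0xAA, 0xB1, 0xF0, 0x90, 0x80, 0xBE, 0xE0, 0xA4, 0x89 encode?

8

Byte at offset 0: 0xE0 = 11100000 → 3-byte char (#1). Advance 3.
Byte at offset 3: 0xE1 = 11100001 → 3-byte char (#2). Advance 3.
Byte at offset 6: 0xF3 = 11110011 → 4-byte char (#3). Advance 4.
Byte at offset 10: 0xF3 = 11110011 → 4-byte char (#4). Advance 4.
Byte at offset 14: 0xEE = 11101110 → 3-byte char (#5). Advance 3.
Byte at offset 17: 0xF3 = 11110011 → 4-byte char (#6). Advance 4.
Byte at offset 21: 0xF0 = 11110000 → 4-byte char (#7). Advance 4.
Byte at offset 25: 0xE0 = 11100000 → 3-byte char (#8). Advance 3.
Reached end at offset 28 after 8 code points.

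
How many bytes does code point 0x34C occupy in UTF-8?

U+034C = 0x34C. UTF-8 uses 1 byte below 0x80, 2 below 0x800, 3 below 0x10000, 4 up to 0x10FFFF. 0x34C is in U+0080–U+07FF → 2 bytes.

2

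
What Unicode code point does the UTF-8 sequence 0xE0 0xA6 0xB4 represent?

U+09B4

Leading byte 0xE0 = 11100000 matches 1110xxxx → 3-byte sequence.
Byte 1: 0xE0 = 11100000, payload 0000 (4 bits).
Byte 2: 0xA6 = 10100110 (10xxxxxx ✓), payload 100110.
Byte 3: 0xB4 = 10110100 (10xxxxxx ✓), payload 110100.
Concatenate: 0000100110110100 = 0x9B4 (16 bits → U+09B4).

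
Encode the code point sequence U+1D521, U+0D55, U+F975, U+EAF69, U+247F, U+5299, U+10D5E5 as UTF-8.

F0 9D 94 A1 E0 B5 95 EF A5 B5 F3 AA BD A9 E2 91 BF E5 8A 99 F4 8D 97 A5

U+1D521: 4-byte form → F0 9D 94 A1.
U+0D55: 3-byte form → E0 B5 95.
U+F975: 3-byte form → EF A5 B5.
U+EAF69: 4-byte form → F3 AA BD A9.
U+247F: 3-byte form → E2 91 BF.
U+5299: 3-byte form → E5 8A 99.
U+10D5E5: 4-byte form → F4 8D 97 A5.
Concatenated (24 bytes): F0 9D 94 A1 E0 B5 95 EF A5 B5 F3 AA BD A9 E2 91 BF E5 8A 99 F4 8D 97 A5.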